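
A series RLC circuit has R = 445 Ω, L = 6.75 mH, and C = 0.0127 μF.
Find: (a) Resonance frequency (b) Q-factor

Step 1 — Resonance condition Im(Z)=0 gives ω₀ = 1/√(LC).
Step 2 — ω₀ = 1/√(0.00675·1.27e-08) = 1.08e+05 rad/s.
Step 3 — f₀ = ω₀/(2π) = 1.719e+04 Hz.
Step 4 — Series Q: Q = ω₀L/R = 1.08e+05·0.00675/445 = 1.638.

(a) f₀ = 1.719e+04 Hz  (b) Q = 1.638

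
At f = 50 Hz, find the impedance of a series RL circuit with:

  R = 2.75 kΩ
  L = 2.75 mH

Step 1 — Angular frequency: ω = 2π·f = 2π·50 = 314.2 rad/s.
Step 2 — Component impedances:
  R: Z = R = 2750 Ω
  L: Z = jωL = j·314.2·0.00275 = 0 + j0.8639 Ω
Step 3 — Series combination: Z_total = R + L = 2750 + j0.8639 Ω = 2750∠0.0° Ω.

Z = 2750 + j0.8639 Ω = 2750∠0.0° Ω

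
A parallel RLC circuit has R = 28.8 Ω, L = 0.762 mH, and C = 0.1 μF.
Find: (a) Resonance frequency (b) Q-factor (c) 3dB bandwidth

Step 1 — Resonance: ω₀ = 1/√(LC) = 1/√(0.000762·1e-07) = 1.146e+05 rad/s.
Step 2 — f₀ = ω₀/(2π) = 1.823e+04 Hz.
Step 3 — Parallel Q: Q = R/(ω₀L) = 28.8/(1.146e+05·0.000762) = 0.3299.
Step 4 — Bandwidth: Δω = ω₀/Q = 3.472e+05 rad/s; BW = Δω/(2π) = 5.526e+04 Hz.

(a) f₀ = 1.823e+04 Hz  (b) Q = 0.3299  (c) BW = 5.526e+04 Hz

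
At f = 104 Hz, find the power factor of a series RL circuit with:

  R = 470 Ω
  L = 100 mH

Step 1 — Angular frequency: ω = 2π·f = 2π·104 = 653.5 rad/s.
Step 2 — Component impedances:
  R: Z = R = 470 Ω
  L: Z = jωL = j·653.5·0.1 = 0 + j65.35 Ω
Step 3 — Series combination: Z_total = R + L = 470 + j65.35 Ω = 474.5∠7.9° Ω.
Step 4 — Power factor: PF = cos(φ) = Re(Z)/|Z| = 470/474.5 = 0.9905.
Step 5 — Type: Im(Z) = 65.35 ⇒ lagging (phase φ = 7.9°).

PF = 0.9905 (lagging, φ = 7.9°)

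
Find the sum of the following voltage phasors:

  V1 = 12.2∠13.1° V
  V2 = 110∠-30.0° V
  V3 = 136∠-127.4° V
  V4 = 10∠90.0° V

Step 1 — Convert each phasor to rectangular form:
  V1 = 12.2·(cos(13.1°) + j·sin(13.1°)) = 11.88 + j2.765 V
  V2 = 110·(cos(-30.0°) + j·sin(-30.0°)) = 95.26 - j55 V
  V3 = 136·(cos(-127.4°) + j·sin(-127.4°)) = -82.6 - j108 V
  V4 = 10·(cos(90.0°) + j·sin(90.0°)) = 0 + j10 V
Step 2 — Sum components: V_total = 24.54 - j150.3 V.
Step 3 — Convert to polar: |V_total| = 152.3 V, ∠V_total = -80.7°.

V_total = 152.3∠-80.7° V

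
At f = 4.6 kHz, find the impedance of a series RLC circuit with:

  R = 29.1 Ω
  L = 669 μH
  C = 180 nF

Step 1 — Angular frequency: ω = 2π·f = 2π·4600 = 2.89e+04 rad/s.
Step 2 — Component impedances:
  R: Z = R = 29.1 Ω
  L: Z = jωL = j·2.89e+04·0.000669 = 0 + j19.34 Ω
  C: Z = 1/(jωC) = -j/(ω·C) = 0 - j192.2 Ω
Step 3 — Series combination: Z_total = R + L + C = 29.1 - j172.9 Ω = 175.3∠-80.4° Ω.

Z = 29.1 - j172.9 Ω = 175.3∠-80.4° Ω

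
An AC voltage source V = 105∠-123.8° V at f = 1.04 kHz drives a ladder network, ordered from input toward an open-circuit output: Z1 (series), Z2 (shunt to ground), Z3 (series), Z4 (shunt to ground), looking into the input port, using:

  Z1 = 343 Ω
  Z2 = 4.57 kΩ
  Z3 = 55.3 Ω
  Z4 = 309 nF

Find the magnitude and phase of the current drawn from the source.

Step 1 — Angular frequency: ω = 2π·f = 2π·1040 = 6535 rad/s.
Step 2 — Component impedances:
  Z1: Z = R = 343 Ω
  Z2: Z = R = 4570 Ω
  Z3: Z = R = 55.3 Ω
  Z4: Z = 1/(jωC) = -j/(ω·C) = 0 - j495.3 Ω
Step 3 — Ladder network (open output): work backward from the far end, alternating series and parallel combinations. Z_in = 448.8 - j478 Ω = 655.7∠-46.8° Ω.
Step 4 — Source phasor: V = 105∠-123.8° V = -58.41 - j87.25 V.
Step 5 — Ohm's law: I = V / Z_total = (-58.41 - j87.25) / (448.8 - j478) = 0.03603 - j0.156 A.
Step 6 — Convert to polar: |I| = 0.1601 A, ∠I = -77.0°.

I = 0.1601∠-77.0° A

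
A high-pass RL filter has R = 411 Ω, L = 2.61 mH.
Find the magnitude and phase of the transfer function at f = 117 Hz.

Step 1 — Angular frequency: ω = 2π·117 = 735.1 rad/s.
Step 2 — Transfer function: H(jω) = jωL/(R + jωL).
Step 3 — Numerator jωL = j·1.919; denominator R + jωL = 411 + j1.919.
Step 4 — H = 2.179e-05 + j0.004668.
Step 5 — Magnitude: |H| = 0.004668 (-46.6 dB); phase: φ = 89.7°.

|H| = 0.004668 (-46.6 dB), φ = 89.7°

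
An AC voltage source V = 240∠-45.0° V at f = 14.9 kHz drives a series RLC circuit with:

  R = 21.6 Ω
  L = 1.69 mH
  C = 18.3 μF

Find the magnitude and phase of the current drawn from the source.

Step 1 — Angular frequency: ω = 2π·f = 2π·1.49e+04 = 9.362e+04 rad/s.
Step 2 — Component impedances:
  R: Z = R = 21.6 Ω
  L: Z = jωL = j·9.362e+04·0.00169 = 0 + j158.2 Ω
  C: Z = 1/(jωC) = -j/(ω·C) = 0 - j0.5837 Ω
Step 3 — Series combination: Z_total = R + L + C = 21.6 + j157.6 Ω = 159.1∠82.2° Ω.
Step 4 — Source phasor: V = 240∠-45.0° V = 169.7 - j169.7 V.
Step 5 — Ohm's law: I = V / Z_total = (169.7 - j169.7) / (21.6 + j157.6) = -0.9119 - j1.202 A.
Step 6 — Convert to polar: |I| = 1.508 A, ∠I = -127.2°.

I = 1.508∠-127.2° A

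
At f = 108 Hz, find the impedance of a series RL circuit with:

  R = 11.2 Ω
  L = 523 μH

Step 1 — Angular frequency: ω = 2π·f = 2π·108 = 678.6 rad/s.
Step 2 — Component impedances:
  R: Z = R = 11.2 Ω
  L: Z = jωL = j·678.6·0.000523 = 0 + j0.3549 Ω
Step 3 — Series combination: Z_total = R + L = 11.2 + j0.3549 Ω = 11.21∠1.8° Ω.

Z = 11.2 + j0.3549 Ω = 11.21∠1.8° Ω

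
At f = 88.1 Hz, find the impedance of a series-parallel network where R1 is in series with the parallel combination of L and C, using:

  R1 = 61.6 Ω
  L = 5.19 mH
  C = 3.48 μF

Step 1 — Angular frequency: ω = 2π·f = 2π·88.1 = 553.5 rad/s.
Step 2 — Component impedances:
  R1: Z = R = 61.6 Ω
  L: Z = jωL = j·553.5·0.00519 = 0 + j2.873 Ω
  C: Z = 1/(jωC) = -j/(ω·C) = 0 - j519.1 Ω
Step 3 — Parallel branch: L || C = 1/(1/L + 1/C) = 0 + j2.889 Ω.
Step 4 — Series with R1: Z_total = R1 + (L || C) = 61.6 + j2.889 Ω = 61.67∠2.7° Ω.

Z = 61.6 + j2.889 Ω = 61.67∠2.7° Ω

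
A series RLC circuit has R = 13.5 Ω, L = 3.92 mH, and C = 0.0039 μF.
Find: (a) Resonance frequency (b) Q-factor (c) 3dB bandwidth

Step 1 — Resonance: ω₀ = 1/√(LC) = 1/√(0.00392·3.9e-09) = 2.558e+05 rad/s.
Step 2 — f₀ = ω₀/(2π) = 4.07e+04 Hz.
Step 3 — Series Q: Q = ω₀L/R = 2.558e+05·0.00392/13.5 = 74.26.
Step 4 — Bandwidth: Δω = ω₀/Q = 3444 rad/s; BW = Δω/(2π) = 548.1 Hz.

(a) f₀ = 4.07e+04 Hz  (b) Q = 74.26  (c) BW = 548.1 Hz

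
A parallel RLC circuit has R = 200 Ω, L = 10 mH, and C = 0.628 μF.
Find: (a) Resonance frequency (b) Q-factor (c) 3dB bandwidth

Step 1 — Resonance: ω₀ = 1/√(LC) = 1/√(0.01·6.28e-07) = 1.262e+04 rad/s.
Step 2 — f₀ = ω₀/(2π) = 2008 Hz.
Step 3 — Parallel Q: Q = R/(ω₀L) = 200/(1.262e+04·0.01) = 1.585.
Step 4 — Bandwidth: Δω = ω₀/Q = 7962 rad/s; BW = Δω/(2π) = 1267 Hz.

(a) f₀ = 2008 Hz  (b) Q = 1.585  (c) BW = 1267 Hz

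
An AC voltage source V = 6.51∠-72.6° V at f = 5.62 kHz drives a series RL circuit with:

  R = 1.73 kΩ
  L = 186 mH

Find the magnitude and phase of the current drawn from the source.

Step 1 — Angular frequency: ω = 2π·f = 2π·5620 = 3.531e+04 rad/s.
Step 2 — Component impedances:
  R: Z = R = 1730 Ω
  L: Z = jωL = j·3.531e+04·0.186 = 0 + j6568 Ω
Step 3 — Series combination: Z_total = R + L = 1730 + j6568 Ω = 6792∠75.2° Ω.
Step 4 — Source phasor: V = 6.51∠-72.6° V = 1.947 - j6.212 V.
Step 5 — Ohm's law: I = V / Z_total = (1.947 - j6.212) / (1730 + j6568) = -0.0008115 - j0.0005101 A.
Step 6 — Convert to polar: |I| = 0.0009585 A, ∠I = -147.8°.

I = 0.0009585∠-147.8° A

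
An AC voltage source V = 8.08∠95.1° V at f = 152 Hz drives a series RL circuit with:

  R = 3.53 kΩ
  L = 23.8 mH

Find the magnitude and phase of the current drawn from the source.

Step 1 — Angular frequency: ω = 2π·f = 2π·152 = 955 rad/s.
Step 2 — Component impedances:
  R: Z = R = 3530 Ω
  L: Z = jωL = j·955·0.0238 = 0 + j22.73 Ω
Step 3 — Series combination: Z_total = R + L = 3530 + j22.73 Ω = 3530∠0.4° Ω.
Step 4 — Source phasor: V = 8.08∠95.1° V = -0.7183 + j8.048 V.
Step 5 — Ohm's law: I = V / Z_total = (-0.7183 + j8.048) / (3530 + j22.73) = -0.0001888 + j0.002281 A.
Step 6 — Convert to polar: |I| = 0.002289 A, ∠I = 94.7°.

I = 0.002289∠94.7° A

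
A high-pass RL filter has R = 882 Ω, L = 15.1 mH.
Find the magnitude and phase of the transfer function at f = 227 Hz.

Step 1 — Angular frequency: ω = 2π·227 = 1426 rad/s.
Step 2 — Transfer function: H(jω) = jωL/(R + jωL).
Step 3 — Numerator jωL = j·21.54; denominator R + jωL = 882 + j21.54.
Step 4 — H = 0.0005959 + j0.0244.
Step 5 — Magnitude: |H| = 0.02441 (-32.2 dB); phase: φ = 88.6°.

|H| = 0.02441 (-32.2 dB), φ = 88.6°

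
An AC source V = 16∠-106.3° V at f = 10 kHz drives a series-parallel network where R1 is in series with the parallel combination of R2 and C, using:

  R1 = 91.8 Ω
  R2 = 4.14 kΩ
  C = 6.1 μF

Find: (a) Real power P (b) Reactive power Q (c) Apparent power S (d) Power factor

Step 1 — Angular frequency: ω = 2π·f = 2π·1e+04 = 6.283e+04 rad/s.
Step 2 — Component impedances:
  R1: Z = R = 91.8 Ω
  R2: Z = R = 4140 Ω
  C: Z = 1/(jωC) = -j/(ω·C) = 0 - j2.609 Ω
Step 3 — Parallel branch: R2 || C = 1/(1/R2 + 1/C) = 0.001644 - j2.609 Ω.
Step 4 — Series with R1: Z_total = R1 + (R2 || C) = 91.8 - j2.609 Ω = 91.84∠-1.6° Ω.
Step 5 — Source phasor: V = 16∠-106.3° V = -4.491 - j15.36 V.
Step 6 — Current: I = V / Z = -0.04413 - j0.1685 A = 0.1742∠-104.7° A.
Step 7 — Complex power: S = V·I* = 2.786 - j0.07919 VA.
Step 8 — Real power: P = Re(S) = 2.786 W.
Step 9 — Reactive power: Q = Im(S) = -0.07919 VAR.
Step 10 — Apparent power: |S| = 2.787 VA.
Step 11 — Power factor: PF = P/|S| = 0.9996 (leading).

(a) P = 2.786 W  (b) Q = -0.07919 VAR  (c) S = 2.787 VA  (d) PF = 0.9996 (leading)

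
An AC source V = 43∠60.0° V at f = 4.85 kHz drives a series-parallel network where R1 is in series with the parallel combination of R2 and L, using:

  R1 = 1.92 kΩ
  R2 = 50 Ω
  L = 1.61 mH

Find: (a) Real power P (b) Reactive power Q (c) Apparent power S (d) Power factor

Step 1 — Angular frequency: ω = 2π·f = 2π·4850 = 3.047e+04 rad/s.
Step 2 — Component impedances:
  R1: Z = R = 1920 Ω
  R2: Z = R = 50 Ω
  L: Z = jωL = j·3.047e+04·0.00161 = 0 + j49.06 Ω
Step 3 — Parallel branch: R2 || L = 1/(1/R2 + 1/L) = 24.53 + j25 Ω.
Step 4 — Series with R1: Z_total = R1 + (R2 || L) = 1945 + j25 Ω = 1945∠0.7° Ω.
Step 5 — Source phasor: V = 43∠60.0° V = 21.5 + j37.24 V.
Step 6 — Current: I = V / Z = 0.0113 + j0.01901 A = 0.02211∠59.3° A.
Step 7 — Complex power: S = V·I* = 0.9507 + j0.01222 VA.
Step 8 — Real power: P = Re(S) = 0.9507 W.
Step 9 — Reactive power: Q = Im(S) = 0.01222 VAR.
Step 10 — Apparent power: |S| = 0.9508 VA.
Step 11 — Power factor: PF = P/|S| = 0.9999 (lagging).

(a) P = 0.9507 W  (b) Q = 0.01222 VAR  (c) S = 0.9508 VA  (d) PF = 0.9999 (lagging)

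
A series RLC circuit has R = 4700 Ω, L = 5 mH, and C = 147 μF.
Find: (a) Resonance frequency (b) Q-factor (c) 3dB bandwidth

Step 1 — Resonance: ω₀ = 1/√(LC) = 1/√(0.005·0.000147) = 1166 rad/s.
Step 2 — f₀ = ω₀/(2π) = 185.6 Hz.
Step 3 — Series Q: Q = ω₀L/R = 1166·0.005/4700 = 0.001241.
Step 4 — Bandwidth: Δω = ω₀/Q = 9.4e+05 rad/s; BW = Δω/(2π) = 1.496e+05 Hz.

(a) f₀ = 185.6 Hz  (b) Q = 0.001241  (c) BW = 1.496e+05 Hz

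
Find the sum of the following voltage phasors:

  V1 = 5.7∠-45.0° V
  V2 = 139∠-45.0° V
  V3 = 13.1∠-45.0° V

Step 1 — Convert each phasor to rectangular form:
  V1 = 5.7·(cos(-45.0°) + j·sin(-45.0°)) = 4.031 - j4.031 V
  V2 = 139·(cos(-45.0°) + j·sin(-45.0°)) = 98.29 - j98.29 V
  V3 = 13.1·(cos(-45.0°) + j·sin(-45.0°)) = 9.263 - j9.263 V
Step 2 — Sum components: V_total = 111.6 - j111.6 V.
Step 3 — Convert to polar: |V_total| = 157.8 V, ∠V_total = -45.0°.

V_total = 157.8∠-45.0° V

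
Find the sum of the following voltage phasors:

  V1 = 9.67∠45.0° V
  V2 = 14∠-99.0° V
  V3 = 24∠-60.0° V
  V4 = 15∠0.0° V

Step 1 — Convert each phasor to rectangular form:
  V1 = 9.67·(cos(45.0°) + j·sin(45.0°)) = 6.838 + j6.838 V
  V2 = 14·(cos(-99.0°) + j·sin(-99.0°)) = -2.19 - j13.83 V
  V3 = 24·(cos(-60.0°) + j·sin(-60.0°)) = 12 - j20.78 V
  V4 = 15·(cos(0.0°) + j·sin(0.0°)) = 15 V
Step 2 — Sum components: V_total = 31.65 - j27.77 V.
Step 3 — Convert to polar: |V_total| = 42.11 V, ∠V_total = -41.3°.

V_total = 42.11∠-41.3° V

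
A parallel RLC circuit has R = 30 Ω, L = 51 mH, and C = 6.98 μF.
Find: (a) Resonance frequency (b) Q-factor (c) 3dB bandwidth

Step 1 — Resonance: ω₀ = 1/√(LC) = 1/√(0.051·6.98e-06) = 1676 rad/s.
Step 2 — f₀ = ω₀/(2π) = 266.8 Hz.
Step 3 — Parallel Q: Q = R/(ω₀L) = 30/(1676·0.051) = 0.351.
Step 4 — Bandwidth: Δω = ω₀/Q = 4776 rad/s; BW = Δω/(2π) = 760.1 Hz.

(a) f₀ = 266.8 Hz  (b) Q = 0.351  (c) BW = 760.1 Hz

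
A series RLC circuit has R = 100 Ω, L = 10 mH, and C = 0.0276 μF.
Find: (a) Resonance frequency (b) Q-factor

Step 1 — Resonance condition Im(Z)=0 gives ω₀ = 1/√(LC).
Step 2 — ω₀ = 1/√(0.01·2.76e-08) = 6.019e+04 rad/s.
Step 3 — f₀ = ω₀/(2π) = 9580 Hz.
Step 4 — Series Q: Q = ω₀L/R = 6.019e+04·0.01/100 = 6.019.

(a) f₀ = 9580 Hz  (b) Q = 6.019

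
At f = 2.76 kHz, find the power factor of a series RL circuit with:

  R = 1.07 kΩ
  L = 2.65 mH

Step 1 — Angular frequency: ω = 2π·f = 2π·2760 = 1.734e+04 rad/s.
Step 2 — Component impedances:
  R: Z = R = 1070 Ω
  L: Z = jωL = j·1.734e+04·0.00265 = 0 + j45.96 Ω
Step 3 — Series combination: Z_total = R + L = 1070 + j45.96 Ω = 1071∠2.5° Ω.
Step 4 — Power factor: PF = cos(φ) = Re(Z)/|Z| = 1070/1071 = 0.9991.
Step 5 — Type: Im(Z) = 45.96 ⇒ lagging (phase φ = 2.5°).

PF = 0.9991 (lagging, φ = 2.5°)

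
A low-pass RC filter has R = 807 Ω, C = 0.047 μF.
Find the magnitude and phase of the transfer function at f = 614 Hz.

Step 1 — Angular frequency: ω = 2π·614 = 3858 rad/s.
Step 2 — Transfer function: H(jω) = 1/(1 + jωRC).
Step 3 — Denominator: 1 + jωRC = 1 + j·3858·807·4.7e-08 = 1 + j0.1463.
Step 4 — H = 0.979 - j0.1433.
Step 5 — Magnitude: |H| = 0.9895 (-0.1 dB); phase: φ = -8.3°.

|H| = 0.9895 (-0.1 dB), φ = -8.3°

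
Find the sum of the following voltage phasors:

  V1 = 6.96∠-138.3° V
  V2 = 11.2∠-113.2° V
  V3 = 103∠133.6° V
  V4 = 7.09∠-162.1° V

Step 1 — Convert each phasor to rectangular form:
  V1 = 6.96·(cos(-138.3°) + j·sin(-138.3°)) = -5.197 - j4.63 V
  V2 = 11.2·(cos(-113.2°) + j·sin(-113.2°)) = -4.412 - j10.29 V
  V3 = 103·(cos(133.6°) + j·sin(133.6°)) = -71.03 + j74.59 V
  V4 = 7.09·(cos(-162.1°) + j·sin(-162.1°)) = -6.747 - j2.179 V
Step 2 — Sum components: V_total = -87.39 + j57.49 V.
Step 3 — Convert to polar: |V_total| = 104.6 V, ∠V_total = 146.7°.

V_total = 104.6∠146.7° V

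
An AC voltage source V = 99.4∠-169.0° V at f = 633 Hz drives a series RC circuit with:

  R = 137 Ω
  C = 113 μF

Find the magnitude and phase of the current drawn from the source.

Step 1 — Angular frequency: ω = 2π·f = 2π·633 = 3977 rad/s.
Step 2 — Component impedances:
  R: Z = R = 137 Ω
  C: Z = 1/(jωC) = -j/(ω·C) = 0 - j2.225 Ω
Step 3 — Series combination: Z_total = R + C = 137 - j2.225 Ω = 137∠-0.9° Ω.
Step 4 — Source phasor: V = 99.4∠-169.0° V = -97.57 - j18.97 V.
Step 5 — Ohm's law: I = V / Z_total = (-97.57 - j18.97) / (137 - j2.225) = -0.7098 - j0.15 A.
Step 6 — Convert to polar: |I| = 0.7255 A, ∠I = -168.1°.

I = 0.7255∠-168.1° A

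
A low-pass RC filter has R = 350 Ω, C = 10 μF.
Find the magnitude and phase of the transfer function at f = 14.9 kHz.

Step 1 — Angular frequency: ω = 2π·1.49e+04 = 9.362e+04 rad/s.
Step 2 — Transfer function: H(jω) = 1/(1 + jωRC).
Step 3 — Denominator: 1 + jωRC = 1 + j·9.362e+04·350·1e-05 = 1 + j327.7.
Step 4 — H = 9.314e-06 - j0.003052.
Step 5 — Magnitude: |H| = 0.003052 (-50.3 dB); phase: φ = -89.8°.

|H| = 0.003052 (-50.3 dB), φ = -89.8°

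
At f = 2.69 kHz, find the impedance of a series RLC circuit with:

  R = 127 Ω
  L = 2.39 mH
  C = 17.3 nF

Step 1 — Angular frequency: ω = 2π·f = 2π·2690 = 1.69e+04 rad/s.
Step 2 — Component impedances:
  R: Z = R = 127 Ω
  L: Z = jωL = j·1.69e+04·0.00239 = 0 + j40.4 Ω
  C: Z = 1/(jωC) = -j/(ω·C) = 0 - j3420 Ω
Step 3 — Series combination: Z_total = R + L + C = 127 - j3380 Ω = 3382∠-87.8° Ω.

Z = 127 - j3380 Ω = 3382∠-87.8° Ω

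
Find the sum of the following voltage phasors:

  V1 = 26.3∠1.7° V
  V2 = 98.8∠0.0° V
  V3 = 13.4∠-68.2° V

Step 1 — Convert each phasor to rectangular form:
  V1 = 26.3·(cos(1.7°) + j·sin(1.7°)) = 26.29 + j0.7802 V
  V2 = 98.8·(cos(0.0°) + j·sin(0.0°)) = 98.8 V
  V3 = 13.4·(cos(-68.2°) + j·sin(-68.2°)) = 4.976 - j12.44 V
Step 2 — Sum components: V_total = 130.1 - j11.66 V.
Step 3 — Convert to polar: |V_total| = 130.6 V, ∠V_total = -5.1°.

V_total = 130.6∠-5.1° V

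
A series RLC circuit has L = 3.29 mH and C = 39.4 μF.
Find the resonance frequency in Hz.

Step 1 — Resonance condition Im(Z)=0 gives ω₀ = 1/√(LC).
Step 2 — ω₀ = 1/√(0.00329·3.94e-05) = 2777 rad/s.
Step 3 — f₀ = ω₀/(2π) = 442.1 Hz.

f₀ = 442.1 Hz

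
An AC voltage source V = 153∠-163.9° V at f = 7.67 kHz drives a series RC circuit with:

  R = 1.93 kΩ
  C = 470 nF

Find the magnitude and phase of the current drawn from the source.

Step 1 — Angular frequency: ω = 2π·f = 2π·7670 = 4.819e+04 rad/s.
Step 2 — Component impedances:
  R: Z = R = 1930 Ω
  C: Z = 1/(jωC) = -j/(ω·C) = 0 - j44.15 Ω
Step 3 — Series combination: Z_total = R + C = 1930 - j44.15 Ω = 1931∠-1.3° Ω.
Step 4 — Source phasor: V = 153∠-163.9° V = -147 - j42.43 V.
Step 5 — Ohm's law: I = V / Z_total = (-147 - j42.43) / (1930 - j44.15) = -0.07562 - j0.02371 A.
Step 6 — Convert to polar: |I| = 0.07925 A, ∠I = -162.6°.

I = 0.07925∠-162.6° A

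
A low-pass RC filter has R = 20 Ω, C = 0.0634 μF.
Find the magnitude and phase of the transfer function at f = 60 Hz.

Step 1 — Angular frequency: ω = 2π·60 = 377 rad/s.
Step 2 — Transfer function: H(jω) = 1/(1 + jωRC).
Step 3 — Denominator: 1 + jωRC = 1 + j·377·20·6.34e-08 = 1 + j0.000478.
Step 4 — H = 1 - j0.000478.
Step 5 — Magnitude: |H| = 1 (-0.0 dB); phase: φ = -0.0°.

|H| = 1 (-0.0 dB), φ = -0.0°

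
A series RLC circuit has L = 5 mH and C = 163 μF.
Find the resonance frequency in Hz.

Step 1 — Resonance condition Im(Z)=0 gives ω₀ = 1/√(LC).
Step 2 — ω₀ = 1/√(0.005·0.000163) = 1108 rad/s.
Step 3 — f₀ = ω₀/(2π) = 176.3 Hz.

f₀ = 176.3 Hz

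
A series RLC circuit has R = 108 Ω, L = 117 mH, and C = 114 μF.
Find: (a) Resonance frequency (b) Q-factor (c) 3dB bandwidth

Step 1 — Resonance condition Im(Z)=0 gives ω₀ = 1/√(LC).
Step 2 — ω₀ = 1/√(0.117·0.000114) = 273.8 rad/s.
Step 3 — f₀ = ω₀/(2π) = 43.58 Hz.
Step 4 — Series Q: Q = ω₀L/R = 273.8·0.117/108 = 0.2966.
Step 5 — 3dB bandwidth: Δω = ω₀/Q = 923.1 rad/s; BW = Δω/(2π) = 146.9 Hz.

(a) f₀ = 43.58 Hz  (b) Q = 0.2966  (c) BW = 146.9 Hz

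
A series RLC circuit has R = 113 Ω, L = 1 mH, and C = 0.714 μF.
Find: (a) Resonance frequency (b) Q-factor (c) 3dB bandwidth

Step 1 — Resonance condition Im(Z)=0 gives ω₀ = 1/√(LC).
Step 2 — ω₀ = 1/√(0.001·7.14e-07) = 3.742e+04 rad/s.
Step 3 — f₀ = ω₀/(2π) = 5956 Hz.
Step 4 — Series Q: Q = ω₀L/R = 3.742e+04·0.001/113 = 0.3312.
Step 5 — 3dB bandwidth: Δω = ω₀/Q = 1.13e+05 rad/s; BW = Δω/(2π) = 1.798e+04 Hz.

(a) f₀ = 5956 Hz  (b) Q = 0.3312  (c) BW = 1.798e+04 Hz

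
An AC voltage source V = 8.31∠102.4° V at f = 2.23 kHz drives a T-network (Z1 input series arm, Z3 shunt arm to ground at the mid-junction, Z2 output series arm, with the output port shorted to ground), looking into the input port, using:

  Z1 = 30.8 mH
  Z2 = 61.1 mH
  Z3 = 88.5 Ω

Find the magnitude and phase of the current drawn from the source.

Step 1 — Angular frequency: ω = 2π·f = 2π·2230 = 1.401e+04 rad/s.
Step 2 — Component impedances:
  Z1: Z = jωL = j·1.401e+04·0.0308 = 0 + j431.6 Ω
  Z2: Z = jωL = j·1.401e+04·0.0611 = 0 + j856.1 Ω
  Z3: Z = R = 88.5 Ω
Step 3 — With the output port shorted to ground, the output series arm Z2 runs from the junction to ground; the shunt arm Z3 also runs from the junction to ground. They appear in parallel: Z3 || Z2 = 87.56 + j9.052 Ω.
Step 4 — Series with input arm Z1: Z_in = Z1 + (Z3 || Z2) = 87.56 + j440.6 Ω = 449.2∠78.8° Ω.
Step 5 — Source phasor: V = 8.31∠102.4° V = -1.784 + j8.116 V.
Step 6 — Ohm's law: I = V / Z_total = (-1.784 + j8.116) / (87.56 + j440.6) = 0.01695 + j0.007418 A.
Step 7 — Convert to polar: |I| = 0.0185 A, ∠I = 23.6°.

I = 0.0185∠23.6° A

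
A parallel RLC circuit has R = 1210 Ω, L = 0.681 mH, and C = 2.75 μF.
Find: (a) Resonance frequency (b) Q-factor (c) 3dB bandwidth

Step 1 — Resonance: ω₀ = 1/√(LC) = 1/√(0.000681·2.75e-06) = 2.311e+04 rad/s.
Step 2 — f₀ = ω₀/(2π) = 3678 Hz.
Step 3 — Parallel Q: Q = R/(ω₀L) = 1210/(2.311e+04·0.000681) = 76.89.
Step 4 — Bandwidth: Δω = ω₀/Q = 300.5 rad/s; BW = Δω/(2π) = 47.83 Hz.

(a) f₀ = 3678 Hz  (b) Q = 76.89  (c) BW = 47.83 Hz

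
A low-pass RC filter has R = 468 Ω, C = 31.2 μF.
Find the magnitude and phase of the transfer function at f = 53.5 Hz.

Step 1 — Angular frequency: ω = 2π·53.5 = 336.2 rad/s.
Step 2 — Transfer function: H(jω) = 1/(1 + jωRC).
Step 3 — Denominator: 1 + jωRC = 1 + j·336.2·468·3.12e-05 = 1 + j4.908.
Step 4 — H = 0.03985 - j0.1956.
Step 5 — Magnitude: |H| = 0.1996 (-14.0 dB); phase: φ = -78.5°.

|H| = 0.1996 (-14.0 dB), φ = -78.5°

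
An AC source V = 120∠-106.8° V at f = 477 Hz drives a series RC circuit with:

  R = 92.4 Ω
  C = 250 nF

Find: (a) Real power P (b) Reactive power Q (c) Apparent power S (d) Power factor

Step 1 — Angular frequency: ω = 2π·f = 2π·477 = 2997 rad/s.
Step 2 — Component impedances:
  R: Z = R = 92.4 Ω
  C: Z = 1/(jωC) = -j/(ω·C) = 0 - j1335 Ω
Step 3 — Series combination: Z_total = R + C = 92.4 - j1335 Ω = 1338∠-86.0° Ω.
Step 4 — Source phasor: V = 120∠-106.8° V = -34.68 - j114.9 V.
Step 5 — Current: I = V / Z = 0.08387 - j0.03179 A = 0.0897∠-20.8° A.
Step 6 — Complex power: S = V·I* = 0.7434 - j10.74 VA.
Step 7 — Real power: P = Re(S) = 0.7434 W.
Step 8 — Reactive power: Q = Im(S) = -10.74 VAR.
Step 9 — Apparent power: |S| = 10.76 VA.
Step 10 — Power factor: PF = P/|S| = 0.06907 (leading).

(a) P = 0.7434 W  (b) Q = -10.74 VAR  (c) S = 10.76 VA  (d) PF = 0.06907 (leading)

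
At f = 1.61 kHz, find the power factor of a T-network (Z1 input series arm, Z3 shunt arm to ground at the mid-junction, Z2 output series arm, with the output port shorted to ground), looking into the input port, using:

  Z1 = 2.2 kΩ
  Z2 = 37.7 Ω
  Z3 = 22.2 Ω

Step 1 — Angular frequency: ω = 2π·f = 2π·1610 = 1.012e+04 rad/s.
Step 2 — Component impedances:
  Z1: Z = R = 2200 Ω
  Z2: Z = R = 37.7 Ω
  Z3: Z = R = 22.2 Ω
Step 3 — With the output port shorted to ground, the output series arm Z2 runs from the junction to ground; the shunt arm Z3 also runs from the junction to ground. They appear in parallel: Z3 || Z2 = 13.97 Ω.
Step 4 — Series with input arm Z1: Z_in = Z1 + (Z3 || Z2) = 2214 Ω = 2214∠0.0° Ω.
Step 5 — Power factor: PF = cos(φ) = Re(Z)/|Z| = 2214/2214 = 1.
Step 6 — Type: Im(Z) = 0 ⇒ unity (phase φ = 0.0°).

PF = 1 (unity, φ = 0.0°)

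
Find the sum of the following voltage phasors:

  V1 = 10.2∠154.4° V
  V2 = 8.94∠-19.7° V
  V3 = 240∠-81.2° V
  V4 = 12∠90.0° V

Step 1 — Convert each phasor to rectangular form:
  V1 = 10.2·(cos(154.4°) + j·sin(154.4°)) = -9.199 + j4.407 V
  V2 = 8.94·(cos(-19.7°) + j·sin(-19.7°)) = 8.417 - j3.014 V
  V3 = 240·(cos(-81.2°) + j·sin(-81.2°)) = 36.72 - j237.2 V
  V4 = 12·(cos(90.0°) + j·sin(90.0°)) = 0 + j12 V
Step 2 — Sum components: V_total = 35.93 - j223.8 V.
Step 3 — Convert to polar: |V_total| = 226.6 V, ∠V_total = -80.9°.

V_total = 226.6∠-80.9° V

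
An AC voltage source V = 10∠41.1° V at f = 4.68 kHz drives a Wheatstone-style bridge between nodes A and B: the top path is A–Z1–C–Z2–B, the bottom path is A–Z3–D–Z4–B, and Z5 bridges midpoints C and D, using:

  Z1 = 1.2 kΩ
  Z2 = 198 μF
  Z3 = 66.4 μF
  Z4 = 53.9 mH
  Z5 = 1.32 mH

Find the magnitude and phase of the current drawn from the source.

Step 1 — Angular frequency: ω = 2π·f = 2π·4680 = 2.941e+04 rad/s.
Step 2 — Component impedances:
  Z1: Z = R = 1200 Ω
  Z2: Z = 1/(jωC) = -j/(ω·C) = 0 - j0.1718 Ω
  Z3: Z = 1/(jωC) = -j/(ω·C) = 0 - j0.5122 Ω
  Z4: Z = jωL = j·2.941e+04·0.0539 = 0 + j1585 Ω
  Z5: Z = jωL = j·2.941e+04·0.00132 = 0 + j38.82 Ω
Step 3 — Bridge requires nodal analysis (the Z5 bridge couples midpoints C and D, so the two paths cannot be reduced to a simple series/parallel combination). Setting node B to ground and injecting 1 A at node A, the 3-node admittance system at A, C, D solves to V_A = Z_AB = 1.163 + j37.18 Ω = 37.19∠88.2° Ω.
Step 4 — Source phasor: V = 10∠41.1° V = 7.536 + j6.574 V.
Step 5 — Ohm's law: I = V / Z_total = (7.536 + j6.574) / (1.163 + j37.18) = 0.183 - j0.197 A.
Step 6 — Convert to polar: |I| = 0.2689 A, ∠I = -47.1°.

I = 0.2689∠-47.1° A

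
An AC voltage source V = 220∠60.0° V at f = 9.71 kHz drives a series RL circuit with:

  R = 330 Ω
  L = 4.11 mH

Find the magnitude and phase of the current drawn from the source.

Step 1 — Angular frequency: ω = 2π·f = 2π·9710 = 6.101e+04 rad/s.
Step 2 — Component impedances:
  R: Z = R = 330 Ω
  L: Z = jωL = j·6.101e+04·0.00411 = 0 + j250.7 Ω
Step 3 — Series combination: Z_total = R + L = 330 + j250.7 Ω = 414.5∠37.2° Ω.
Step 4 — Source phasor: V = 220∠60.0° V = 110 + j190.5 V.
Step 5 — Ohm's law: I = V / Z_total = (110 + j190.5) / (330 + j250.7) = 0.4894 + j0.2054 A.
Step 6 — Convert to polar: |I| = 0.5308 A, ∠I = 22.8°.

I = 0.5308∠22.8° A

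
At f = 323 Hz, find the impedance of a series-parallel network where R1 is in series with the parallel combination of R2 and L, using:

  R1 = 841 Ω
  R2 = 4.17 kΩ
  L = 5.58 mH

Step 1 — Angular frequency: ω = 2π·f = 2π·323 = 2029 rad/s.
Step 2 — Component impedances:
  R1: Z = R = 841 Ω
  R2: Z = R = 4170 Ω
  L: Z = jωL = j·2029·0.00558 = 0 + j11.32 Ω
Step 3 — Parallel branch: R2 || L = 1/(1/R2 + 1/L) = 0.03075 + j11.32 Ω.
Step 4 — Series with R1: Z_total = R1 + (R2 || L) = 841 + j11.32 Ω = 841.1∠0.8° Ω.

Z = 841 + j11.32 Ω = 841.1∠0.8° Ω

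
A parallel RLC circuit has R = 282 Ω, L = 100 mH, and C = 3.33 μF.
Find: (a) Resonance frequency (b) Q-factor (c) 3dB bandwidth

Step 1 — Resonance: ω₀ = 1/√(LC) = 1/√(0.1·3.33e-06) = 1733 rad/s.
Step 2 — f₀ = ω₀/(2π) = 275.8 Hz.
Step 3 — Parallel Q: Q = R/(ω₀L) = 282/(1733·0.1) = 1.627.
Step 4 — Bandwidth: Δω = ω₀/Q = 1065 rad/s; BW = Δω/(2π) = 169.5 Hz.

(a) f₀ = 275.8 Hz  (b) Q = 1.627  (c) BW = 169.5 Hz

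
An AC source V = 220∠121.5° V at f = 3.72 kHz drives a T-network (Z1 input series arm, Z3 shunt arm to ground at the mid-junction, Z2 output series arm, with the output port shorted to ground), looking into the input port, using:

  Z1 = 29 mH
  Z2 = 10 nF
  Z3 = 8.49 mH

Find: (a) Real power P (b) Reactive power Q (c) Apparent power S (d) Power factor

Step 1 — Angular frequency: ω = 2π·f = 2π·3720 = 2.337e+04 rad/s.
Step 2 — Component impedances:
  Z1: Z = jωL = j·2.337e+04·0.029 = 0 + j677.8 Ω
  Z2: Z = 1/(jωC) = -j/(ω·C) = 0 - j4278 Ω
  Z3: Z = jωL = j·2.337e+04·0.00849 = 0 + j198.4 Ω
Step 3 — With the output port shorted to ground, the output series arm Z2 runs from the junction to ground; the shunt arm Z3 also runs from the junction to ground. They appear in parallel: Z3 || Z2 = 0 + j208.1 Ω.
Step 4 — Series with input arm Z1: Z_in = Z1 + (Z3 || Z2) = 0 + j885.9 Ω = 885.9∠90.0° Ω.
Step 5 — Source phasor: V = 220∠121.5° V = -114.9 + j187.6 V.
Step 6 — Current: I = V / Z = 0.2117 + j0.1298 A = 0.2483∠31.5° A.
Step 7 — Complex power: S = V·I* = 0 + j54.63 VA.
Step 8 — Real power: P = Re(S) = 0 W.
Step 9 — Reactive power: Q = Im(S) = 54.63 VAR.
Step 10 — Apparent power: |S| = 54.63 VA.
Step 11 — Power factor: PF = P/|S| = 0 (lagging).

(a) P = 0 W  (b) Q = 54.63 VAR  (c) S = 54.63 VA  (d) PF = 0 (lagging)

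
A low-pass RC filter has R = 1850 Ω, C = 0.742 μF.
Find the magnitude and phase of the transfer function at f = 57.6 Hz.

Step 1 — Angular frequency: ω = 2π·57.6 = 361.9 rad/s.
Step 2 — Transfer function: H(jω) = 1/(1 + jωRC).
Step 3 — Denominator: 1 + jωRC = 1 + j·361.9·1850·7.42e-07 = 1 + j0.4968.
Step 4 — H = 0.802 - j0.3985.
Step 5 — Magnitude: |H| = 0.8956 (-1.0 dB); phase: φ = -26.4°.

|H| = 0.8956 (-1.0 dB), φ = -26.4°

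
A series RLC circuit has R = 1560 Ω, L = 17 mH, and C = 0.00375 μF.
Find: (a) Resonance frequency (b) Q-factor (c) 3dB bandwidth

Step 1 — Resonance condition Im(Z)=0 gives ω₀ = 1/√(LC).
Step 2 — ω₀ = 1/√(0.017·3.75e-09) = 1.252e+05 rad/s.
Step 3 — f₀ = ω₀/(2π) = 1.993e+04 Hz.
Step 4 — Series Q: Q = ω₀L/R = 1.252e+05·0.017/1560 = 1.365.
Step 5 — 3dB bandwidth: Δω = ω₀/Q = 9.176e+04 rad/s; BW = Δω/(2π) = 1.46e+04 Hz.

(a) f₀ = 1.993e+04 Hz  (b) Q = 1.365  (c) BW = 1.46e+04 Hz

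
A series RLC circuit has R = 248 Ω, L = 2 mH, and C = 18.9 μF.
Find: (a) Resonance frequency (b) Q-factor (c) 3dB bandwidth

Step 1 — Resonance: ω₀ = 1/√(LC) = 1/√(0.002·1.89e-05) = 5143 rad/s.
Step 2 — f₀ = ω₀/(2π) = 818.6 Hz.
Step 3 — Series Q: Q = ω₀L/R = 5143·0.002/248 = 0.04148.
Step 4 — Bandwidth: Δω = ω₀/Q = 1.24e+05 rad/s; BW = Δω/(2π) = 1.974e+04 Hz.

(a) f₀ = 818.6 Hz  (b) Q = 0.04148  (c) BW = 1.974e+04 Hz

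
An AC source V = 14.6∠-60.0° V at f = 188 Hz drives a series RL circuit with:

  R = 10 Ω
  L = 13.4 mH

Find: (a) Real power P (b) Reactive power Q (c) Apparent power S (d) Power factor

Step 1 — Angular frequency: ω = 2π·f = 2π·188 = 1181 rad/s.
Step 2 — Component impedances:
  R: Z = R = 10 Ω
  L: Z = jωL = j·1181·0.0134 = 0 + j15.83 Ω
Step 3 — Series combination: Z_total = R + L = 10 + j15.83 Ω = 18.72∠57.7° Ω.
Step 4 — Source phasor: V = 14.6∠-60.0° V = 7.3 - j12.64 V.
Step 5 — Current: I = V / Z = -0.3627 - j0.6903 A = 0.7798∠-117.7° A.
Step 6 — Complex power: S = V·I* = 6.081 + j9.625 VA.
Step 7 — Real power: P = Re(S) = 6.081 W.
Step 8 — Reactive power: Q = Im(S) = 9.625 VAR.
Step 9 — Apparent power: |S| = 11.39 VA.
Step 10 — Power factor: PF = P/|S| = 0.5341 (lagging).

(a) P = 6.081 W  (b) Q = 9.625 VAR  (c) S = 11.39 VA  (d) PF = 0.5341 (lagging)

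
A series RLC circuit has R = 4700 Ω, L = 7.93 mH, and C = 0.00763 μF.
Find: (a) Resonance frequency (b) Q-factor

Step 1 — Resonance condition Im(Z)=0 gives ω₀ = 1/√(LC).
Step 2 — ω₀ = 1/√(0.00793·7.63e-09) = 1.286e+05 rad/s.
Step 3 — f₀ = ω₀/(2π) = 2.046e+04 Hz.
Step 4 — Series Q: Q = ω₀L/R = 1.286e+05·0.00793/4700 = 0.2169.

(a) f₀ = 2.046e+04 Hz  (b) Q = 0.2169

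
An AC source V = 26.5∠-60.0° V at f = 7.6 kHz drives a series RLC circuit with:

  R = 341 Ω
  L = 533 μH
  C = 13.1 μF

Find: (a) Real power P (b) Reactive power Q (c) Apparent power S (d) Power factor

Step 1 — Angular frequency: ω = 2π·f = 2π·7600 = 4.775e+04 rad/s.
Step 2 — Component impedances:
  R: Z = R = 341 Ω
  L: Z = jωL = j·4.775e+04·0.000533 = 0 + j25.45 Ω
  C: Z = 1/(jωC) = -j/(ω·C) = 0 - j1.599 Ω
Step 3 — Series combination: Z_total = R + L + C = 341 + j23.85 Ω = 341.8∠4.0° Ω.
Step 4 — Source phasor: V = 26.5∠-60.0° V = 13.25 - j22.95 V.
Step 5 — Current: I = V / Z = 0.03398 - j0.06968 A = 0.07752∠-64.0° A.
Step 6 — Complex power: S = V·I* = 2.049 + j0.1434 VA.
Step 7 — Real power: P = Re(S) = 2.049 W.
Step 8 — Reactive power: Q = Im(S) = 0.1434 VAR.
Step 9 — Apparent power: |S| = 2.054 VA.
Step 10 — Power factor: PF = P/|S| = 0.9976 (lagging).

(a) P = 2.049 W  (b) Q = 0.1434 VAR  (c) S = 2.054 VA  (d) PF = 0.9976 (lagging)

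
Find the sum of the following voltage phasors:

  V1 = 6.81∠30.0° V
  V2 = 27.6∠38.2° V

Step 1 — Convert each phasor to rectangular form:
  V1 = 6.81·(cos(30.0°) + j·sin(30.0°)) = 5.898 + j3.405 V
  V2 = 27.6·(cos(38.2°) + j·sin(38.2°)) = 21.69 + j17.07 V
Step 2 — Sum components: V_total = 27.59 + j20.47 V.
Step 3 — Convert to polar: |V_total| = 34.35 V, ∠V_total = 36.6°.

V_total = 34.35∠36.6° V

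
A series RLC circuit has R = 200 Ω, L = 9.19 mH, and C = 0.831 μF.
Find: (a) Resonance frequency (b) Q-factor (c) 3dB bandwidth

Step 1 — Resonance condition Im(Z)=0 gives ω₀ = 1/√(LC).
Step 2 — ω₀ = 1/√(0.00919·8.31e-07) = 1.144e+04 rad/s.
Step 3 — f₀ = ω₀/(2π) = 1821 Hz.
Step 4 — Series Q: Q = ω₀L/R = 1.144e+04·0.00919/200 = 0.5258.
Step 5 — 3dB bandwidth: Δω = ω₀/Q = 2.176e+04 rad/s; BW = Δω/(2π) = 3464 Hz.

(a) f₀ = 1821 Hz  (b) Q = 0.5258  (c) BW = 3464 Hz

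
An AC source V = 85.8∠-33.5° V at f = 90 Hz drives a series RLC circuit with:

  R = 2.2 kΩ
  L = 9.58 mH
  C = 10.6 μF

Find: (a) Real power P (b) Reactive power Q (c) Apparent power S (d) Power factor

Step 1 — Angular frequency: ω = 2π·f = 2π·90 = 565.5 rad/s.
Step 2 — Component impedances:
  R: Z = R = 2200 Ω
  L: Z = jωL = j·565.5·0.00958 = 0 + j5.417 Ω
  C: Z = 1/(jωC) = -j/(ω·C) = 0 - j166.8 Ω
Step 3 — Series combination: Z_total = R + L + C = 2200 - j161.4 Ω = 2206∠-4.2° Ω.
Step 4 — Source phasor: V = 85.8∠-33.5° V = 71.55 - j47.36 V.
Step 5 — Current: I = V / Z = 0.03392 - j0.01904 A = 0.0389∠-29.3° A.
Step 6 — Complex power: S = V·I* = 3.328 - j0.2442 VA.
Step 7 — Real power: P = Re(S) = 3.328 W.
Step 8 — Reactive power: Q = Im(S) = -0.2442 VAR.
Step 9 — Apparent power: |S| = 3.337 VA.
Step 10 — Power factor: PF = P/|S| = 0.9973 (leading).

(a) P = 3.328 W  (b) Q = -0.2442 VAR  (c) S = 3.337 VA  (d) PF = 0.9973 (leading)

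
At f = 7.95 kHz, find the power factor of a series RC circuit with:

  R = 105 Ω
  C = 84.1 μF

Step 1 — Angular frequency: ω = 2π·f = 2π·7950 = 4.995e+04 rad/s.
Step 2 — Component impedances:
  R: Z = R = 105 Ω
  C: Z = 1/(jωC) = -j/(ω·C) = 0 - j0.238 Ω
Step 3 — Series combination: Z_total = R + C = 105 - j0.238 Ω = 105∠-0.1° Ω.
Step 4 — Power factor: PF = cos(φ) = Re(Z)/|Z| = 105/105 = 1.
Step 5 — Type: Im(Z) = -0.238 ⇒ leading (phase φ = -0.1°).

PF = 1 (leading, φ = -0.1°)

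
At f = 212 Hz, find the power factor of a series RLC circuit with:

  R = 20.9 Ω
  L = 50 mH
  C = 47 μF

Step 1 — Angular frequency: ω = 2π·f = 2π·212 = 1332 rad/s.
Step 2 — Component impedances:
  R: Z = R = 20.9 Ω
  L: Z = jωL = j·1332·0.05 = 0 + j66.6 Ω
  C: Z = 1/(jωC) = -j/(ω·C) = 0 - j15.97 Ω
Step 3 — Series combination: Z_total = R + L + C = 20.9 + j50.63 Ω = 54.77∠67.6° Ω.
Step 4 — Power factor: PF = cos(φ) = Re(Z)/|Z| = 20.9/54.77 = 0.3816.
Step 5 — Type: Im(Z) = 50.63 ⇒ lagging (phase φ = 67.6°).

PF = 0.3816 (lagging, φ = 67.6°)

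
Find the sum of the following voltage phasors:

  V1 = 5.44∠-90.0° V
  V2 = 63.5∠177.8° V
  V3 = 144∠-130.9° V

Step 1 — Convert each phasor to rectangular form:
  V1 = 5.44·(cos(-90.0°) + j·sin(-90.0°)) = 0 - j5.44 V
  V2 = 63.5·(cos(177.8°) + j·sin(177.8°)) = -63.45 + j2.438 V
  V3 = 144·(cos(-130.9°) + j·sin(-130.9°)) = -94.28 - j108.8 V
Step 2 — Sum components: V_total = -157.7 - j111.8 V.
Step 3 — Convert to polar: |V_total| = 193.4 V, ∠V_total = -144.7°.

V_total = 193.4∠-144.7° V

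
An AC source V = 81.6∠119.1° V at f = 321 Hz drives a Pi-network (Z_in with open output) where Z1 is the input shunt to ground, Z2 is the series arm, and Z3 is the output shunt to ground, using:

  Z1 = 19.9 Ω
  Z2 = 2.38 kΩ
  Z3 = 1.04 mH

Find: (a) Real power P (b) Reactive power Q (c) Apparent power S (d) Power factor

Step 1 — Angular frequency: ω = 2π·f = 2π·321 = 2017 rad/s.
Step 2 — Component impedances:
  Z1: Z = R = 19.9 Ω
  Z2: Z = R = 2380 Ω
  Z3: Z = jωL = j·2017·0.00104 = 0 + j2.098 Ω
Step 3 — With open output, the series arm Z2 and the output shunt Z3 appear in series to ground: Z2 + Z3 = 2380 + j2.098 Ω.
Step 4 — Parallel with input shunt Z1: Z_in = Z1 || (Z2 + Z3) = 19.73 + j0.0001442 Ω = 19.73∠0.0° Ω.
Step 5 — Source phasor: V = 81.6∠119.1° V = -39.68 + j71.3 V.
Step 6 — Current: I = V / Z = -2.011 + j3.613 A = 4.135∠119.1° A.
Step 7 — Complex power: S = V·I* = 337.4 + j0.002466 VA.
Step 8 — Real power: P = Re(S) = 337.4 W.
Step 9 — Reactive power: Q = Im(S) = 0.002466 VAR.
Step 10 — Apparent power: |S| = 337.4 VA.
Step 11 — Power factor: PF = P/|S| = 1 (lagging).

(a) P = 337.4 W  (b) Q = 0.002466 VAR  (c) S = 337.4 VA  (d) PF = 1 (lagging)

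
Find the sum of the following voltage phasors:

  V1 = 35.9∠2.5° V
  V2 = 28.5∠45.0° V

Step 1 — Convert each phasor to rectangular form:
  V1 = 35.9·(cos(2.5°) + j·sin(2.5°)) = 35.87 + j1.566 V
  V2 = 28.5·(cos(45.0°) + j·sin(45.0°)) = 20.15 + j20.15 V
Step 2 — Sum components: V_total = 56.02 + j21.72 V.
Step 3 — Convert to polar: |V_total| = 60.08 V, ∠V_total = 21.2°.

V_total = 60.08∠21.2° V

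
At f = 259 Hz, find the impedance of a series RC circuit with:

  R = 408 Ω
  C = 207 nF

Step 1 — Angular frequency: ω = 2π·f = 2π·259 = 1627 rad/s.
Step 2 — Component impedances:
  R: Z = R = 408 Ω
  C: Z = 1/(jωC) = -j/(ω·C) = 0 - j2969 Ω
Step 3 — Series combination: Z_total = R + C = 408 - j2969 Ω = 2996∠-82.2° Ω.

Z = 408 - j2969 Ω = 2996∠-82.2° Ω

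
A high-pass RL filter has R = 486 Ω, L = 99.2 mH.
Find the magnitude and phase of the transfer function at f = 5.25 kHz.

Step 1 — Angular frequency: ω = 2π·5250 = 3.299e+04 rad/s.
Step 2 — Transfer function: H(jω) = jωL/(R + jωL).
Step 3 — Numerator jωL = j·3272; denominator R + jωL = 486 + j3272.
Step 4 — H = 0.9784 + j0.1453.
Step 5 — Magnitude: |H| = 0.9892 (-0.1 dB); phase: φ = 8.4°.

|H| = 0.9892 (-0.1 dB), φ = 8.4°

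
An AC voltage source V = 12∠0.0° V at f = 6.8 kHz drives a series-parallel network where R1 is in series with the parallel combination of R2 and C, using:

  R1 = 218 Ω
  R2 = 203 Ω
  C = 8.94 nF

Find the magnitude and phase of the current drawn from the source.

Step 1 — Angular frequency: ω = 2π·f = 2π·6800 = 4.273e+04 rad/s.
Step 2 — Component impedances:
  R1: Z = R = 218 Ω
  R2: Z = R = 203 Ω
  C: Z = 1/(jωC) = -j/(ω·C) = 0 - j2618 Ω
Step 3 — Parallel branch: R2 || C = 1/(1/R2 + 1/C) = 201.8 - j15.65 Ω.
Step 4 — Series with R1: Z_total = R1 + (R2 || C) = 419.8 - j15.65 Ω = 420.1∠-2.1° Ω.
Step 5 — Source phasor: V = 12∠0.0° V = 12 V.
Step 6 — Ohm's law: I = V / Z_total = (12) / (419.8 - j15.65) = 0.02855 + j0.001064 A.
Step 7 — Convert to polar: |I| = 0.02857 A, ∠I = 2.1°.

I = 0.02857∠2.1° A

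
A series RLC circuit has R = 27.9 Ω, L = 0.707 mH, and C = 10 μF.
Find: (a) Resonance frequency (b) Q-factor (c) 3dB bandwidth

Step 1 — Resonance: ω₀ = 1/√(LC) = 1/√(0.000707·1e-05) = 1.189e+04 rad/s.
Step 2 — f₀ = ω₀/(2π) = 1893 Hz.
Step 3 — Series Q: Q = ω₀L/R = 1.189e+04·0.000707/27.9 = 0.3014.
Step 4 — Bandwidth: Δω = ω₀/Q = 3.946e+04 rad/s; BW = Δω/(2π) = 6281 Hz.

(a) f₀ = 1893 Hz  (b) Q = 0.3014  (c) BW = 6281 Hz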